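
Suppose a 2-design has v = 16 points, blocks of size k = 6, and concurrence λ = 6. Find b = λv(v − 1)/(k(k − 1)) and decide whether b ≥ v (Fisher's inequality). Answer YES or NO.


r = λ(v − 1)/(k − 1) = 6·15/5 = 18.
b = vr/k = 16·18/6 = 48.
Fisher's inequality: b ≥ v ⇔ 48 ≥ 16? YES.

YES


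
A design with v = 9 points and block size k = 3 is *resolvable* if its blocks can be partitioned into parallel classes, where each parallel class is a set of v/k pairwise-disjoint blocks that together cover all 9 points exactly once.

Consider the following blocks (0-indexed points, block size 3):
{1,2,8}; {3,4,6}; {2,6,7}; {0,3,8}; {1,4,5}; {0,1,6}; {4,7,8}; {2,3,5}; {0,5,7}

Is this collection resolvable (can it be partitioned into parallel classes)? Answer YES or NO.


v = 9, block size k = 3, number of blocks = 9.
For resolvability, blocks must partition into parallel classes of size v/k = 3.
Total blocks must therefore be a multiple of 3: 9 = 3·3 + 0 ⇒ divisible ✓.
Greedy packing gives 3 candidate class(es). Each should be a full parallel class (size 3, covers all 9 points).
  Class 1 (3 blocks): {1,2,8}; {3,4,6}; {0,5,7}. Points covered: [0, 1, 2, 3, 4, 5, 6, 7, 8].
  Class 2 (3 blocks): {2,6,7}; {0,3,8}; {1,4,5}. Points covered: [0, 1, 2, 3, 4, 5, 6, 7, 8].
  Class 3 (3 blocks): {0,1,6}; {4,7,8}; {2,3,5}. Points covered: [0, 1, 2, 3, 4, 5, 6, 7, 8].
All classes full (size 3)? YES. All classes cover every point? YES.
Resolvable? YES.

YES


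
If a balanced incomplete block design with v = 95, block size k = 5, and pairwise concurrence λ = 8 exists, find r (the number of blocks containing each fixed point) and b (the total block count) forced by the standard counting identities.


Any 2-(v, k, λ) BIBD satisfies two necessary conditions:
  (i)  Each point sits in r blocks, and counting incidences through any fixed point gives r(k − 1) = λ(v − 1), so r = λ(v − 1)/(k − 1).
  (ii) Total incidences bk = vr, so b = vr/k.
Step 1: r = λ(v − 1)/(k − 1) = 8·(95 − 1)/(5 − 1) = 8·94/4 = 752/4 = 188.
Step 2: b = vr/k = 95·188/5 = 17860/5 = 3572.
Check integrality: r = 188 ∈ Z ✓, b = 3572 ∈ Z ✓.
(These identities are necessary conditions: they determine r and b for any design with these parameters, but do not by themselves prove that one exists.)

r = 188, b = 3572.


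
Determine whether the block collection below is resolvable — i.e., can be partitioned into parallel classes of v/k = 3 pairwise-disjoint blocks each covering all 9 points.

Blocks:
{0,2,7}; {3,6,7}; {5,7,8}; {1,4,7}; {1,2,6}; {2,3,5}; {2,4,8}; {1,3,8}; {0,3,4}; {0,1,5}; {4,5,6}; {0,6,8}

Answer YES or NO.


v = 9, block size k = 3, number of blocks = 12.
For resolvability, blocks must partition into parallel classes of size v/k = 3.
Total blocks must therefore be a multiple of 3: 12 = 3·4 + 0 ⇒ divisible ✓.
Greedy packing gives 4 candidate class(es). Each should be a full parallel class (size 3, covers all 9 points).
  Class 1 (3 blocks): {0,2,7}; {1,3,8}; {4,5,6}. Points covered: [0, 1, 2, 3, 4, 5, 6, 7, 8].
  Class 2 (3 blocks): {3,6,7}; {2,4,8}; {0,1,5}. Points covered: [0, 1, 2, 3, 4, 5, 6, 7, 8].
  Class 3 (3 blocks): {5,7,8}; {1,2,6}; {0,3,4}. Points covered: [0, 1, 2, 3, 4, 5, 6, 7, 8].
  Class 4 (3 blocks): {1,4,7}; {2,3,5}; {0,6,8}. Points covered: [0, 1, 2, 3, 4, 5, 6, 7, 8].
All classes full (size 3)? YES. All classes cover every point? YES.
Resolvable? YES.

YES


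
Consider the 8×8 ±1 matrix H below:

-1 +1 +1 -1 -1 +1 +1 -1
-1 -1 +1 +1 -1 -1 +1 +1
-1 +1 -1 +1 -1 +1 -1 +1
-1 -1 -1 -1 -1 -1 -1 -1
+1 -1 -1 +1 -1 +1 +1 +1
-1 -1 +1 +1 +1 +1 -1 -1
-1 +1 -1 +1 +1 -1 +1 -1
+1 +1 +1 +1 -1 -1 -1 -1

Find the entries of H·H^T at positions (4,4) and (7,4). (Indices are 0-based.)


Row 4 of H: [1, -1, -1, 1, -1, 1, 1, 1].
Row 7 of H: [1, 1, 1, 1, -1, -1, -1, -1].
(H·H^T)[4][4] = Σ_j H[4][j]·H[4][j] = (1)² + (-1)² + (-1)² + (1)² + (-1)² + (1)² + (1)² + (1)² = 1 + 1 + 1 + 1 + 1 + 1 + 1 + 1 = 8.
(H·H^T)[7][4] = Σ_j H[7][j]·H[4][j] = (1)·(1) + (1)·(-1) + (1)·(-1) + (1)·(1) + (-1)·(-1) + (-1)·(1) + (-1)·(1) + (-1)·(1) = 1 + -1 + -1 + 1 + 1 + -1 + -1 + -1 = -2.
Rows 7 and 4 are not orthogonal (dot product = -2 ≠ 0), so H is not a Hadamard matrix.

(4,4) entry = 8; (7,4) entry = -2.


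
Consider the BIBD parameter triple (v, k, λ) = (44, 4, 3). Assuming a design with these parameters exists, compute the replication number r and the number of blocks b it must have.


Any 2-(v, k, λ) BIBD satisfies two necessary conditions:
  (i)  Each point sits in r blocks, and counting incidences through any fixed point gives r(k − 1) = λ(v − 1), so r = λ(v − 1)/(k − 1).
  (ii) Total incidences bk = vr, so b = vr/k.
Step 1: r = λ(v − 1)/(k − 1) = 3·(44 − 1)/(4 − 1) = 3·43/3 = 129/3 = 43.
Step 2: b = vr/k = 44·43/4 = 1892/4 = 473.
Check integrality: r = 43 ∈ Z ✓, b = 473 ∈ Z ✓.
(These identities are necessary conditions: they determine r and b for any design with these parameters, but do not by themselves prove that one exists.)

r = 43, b = 473.


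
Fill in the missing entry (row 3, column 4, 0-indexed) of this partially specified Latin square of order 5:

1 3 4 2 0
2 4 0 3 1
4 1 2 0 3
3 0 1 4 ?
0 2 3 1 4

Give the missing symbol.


Row 3 contains symbols [0, 1, 3, 4] — missing [2].
Column 4 contains symbols [0, 1, 3, 4] — missing [2].
The missing symbol must appear in both missing sets; intersection = [2].
Therefore the hidden value is 2.

Missing value = 2.


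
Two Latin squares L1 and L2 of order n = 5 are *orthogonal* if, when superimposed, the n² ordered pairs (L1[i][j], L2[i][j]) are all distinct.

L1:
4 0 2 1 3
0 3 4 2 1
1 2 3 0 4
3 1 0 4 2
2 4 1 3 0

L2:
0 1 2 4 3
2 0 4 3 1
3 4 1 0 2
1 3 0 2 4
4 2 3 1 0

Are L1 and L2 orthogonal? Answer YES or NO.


Form the n² = 25 superimposed pairs (L1[i][j], L2[i][j]), row by row (rows and columns indexed from 0):
row 0: (4,0) (0,1) (2,2) (1,4) (3,3)
row 1: (0,2) (3,0) (4,4) (2,3) (1,1)
row 2: (1,3) (2,4) (3,1) (0,0) (4,2)
row 3: (3,1) (1,3) (0,0) (4,2) (2,4)
row 4: (2,4) (4,2) (1,3) (3,1) (0,0)
Orthogonality requires all 25 pairs distinct.
But the pair (3,1) repeats: cell (2,2) has L1 = 3, L2 = 1, and cell (3,0) has L1 = 3, L2 = 1.
A repeated pair means some other pair never occurs (only 15 distinct pairs out of 25), so the squares are not orthogonal.
Conclusion: NO.

NO


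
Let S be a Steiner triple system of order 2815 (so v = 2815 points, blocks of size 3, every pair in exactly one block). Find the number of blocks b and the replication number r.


An STS(v) is a 2-(v, 3, 1) BIBD: block size k = 3, λ = 1.
Replication: r(k − 1) = λ(v − 1) ⇒ r·2 = 2815 − 1 = 2814 ⇒ r = 1407.
Block count: bk = vr ⇒ b·3 = 2815·1407 = 3960705 ⇒ b = 1320235.
(Check via b = v(v − 1)/6 = 2815·2814/6 = 7921410/6 = 1320235.)

r = 1407, b = 1320235.


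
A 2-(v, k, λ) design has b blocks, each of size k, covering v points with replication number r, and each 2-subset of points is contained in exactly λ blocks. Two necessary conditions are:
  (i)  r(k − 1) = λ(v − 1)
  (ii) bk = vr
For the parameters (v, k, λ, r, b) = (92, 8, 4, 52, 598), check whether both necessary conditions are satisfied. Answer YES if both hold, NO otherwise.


Condition (i): r(k − 1) = 52·7 = 364; λ(v − 1) = 4·91 = 364. Match? YES.
Condition (ii): bk = 598·8 = 4784; vr = 92·52 = 4784. Match? YES.
Both conditions hold? YES.

YES


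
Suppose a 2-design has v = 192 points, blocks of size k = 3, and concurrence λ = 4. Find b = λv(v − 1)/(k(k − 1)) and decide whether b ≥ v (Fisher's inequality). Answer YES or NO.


r = λ(v − 1)/(k − 1) = 4·191/2 = 382.
b = vr/k = 192·382/3 = 24448.
Fisher's inequality: b ≥ v ⇔ 24448 ≥ 192? YES.

YES


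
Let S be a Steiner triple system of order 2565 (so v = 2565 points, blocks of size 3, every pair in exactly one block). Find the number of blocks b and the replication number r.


An STS(v) is a 2-(v, 3, 1) BIBD: block size k = 3, λ = 1.
Replication: r(k − 1) = λ(v − 1) ⇒ r·2 = 2565 − 1 = 2564 ⇒ r = 1282.
Block count: b = v(v − 1)/6 = 2565·2564/6 = 6576660/6 = 1096110.

r = 1282, b = 1096110.


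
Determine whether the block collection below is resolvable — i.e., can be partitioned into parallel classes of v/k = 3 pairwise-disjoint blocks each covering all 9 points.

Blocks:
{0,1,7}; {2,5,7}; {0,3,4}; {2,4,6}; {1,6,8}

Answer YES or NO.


v = 9, block size k = 3, number of blocks = 5.
For resolvability, blocks must partition into parallel classes of size v/k = 3.
Total blocks must therefore be a multiple of 3: 5 = 3·1 + 2 ⇒ not divisible ✗.
Resolvable? NO.

NO


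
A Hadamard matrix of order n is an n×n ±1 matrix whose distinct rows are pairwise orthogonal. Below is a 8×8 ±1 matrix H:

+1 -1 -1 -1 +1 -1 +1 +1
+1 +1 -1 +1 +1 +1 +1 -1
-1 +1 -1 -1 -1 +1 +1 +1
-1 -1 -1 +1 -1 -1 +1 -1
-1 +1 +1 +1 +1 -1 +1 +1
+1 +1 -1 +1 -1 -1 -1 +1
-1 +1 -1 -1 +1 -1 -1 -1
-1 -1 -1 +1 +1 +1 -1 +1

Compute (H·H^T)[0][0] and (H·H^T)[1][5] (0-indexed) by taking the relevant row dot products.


Row 0 of H: [1, -1, -1, -1, 1, -1, 1, 1].
Row 1 of H: [1, 1, -1, 1, 1, 1, 1, -1].
Row 5 of H: [1, 1, -1, 1, -1, -1, -1, 1].
(H·H^T)[0][0] = Σ_j H[0][j]·H[0][j] = (1)² + (-1)² + (-1)² + (-1)² + (1)² + (-1)² + (1)² + (1)² = 1 + 1 + 1 + 1 + 1 + 1 + 1 + 1 = 8.
(H·H^T)[1][5] = Σ_j H[1][j]·H[5][j] = (1)·(1) + (1)·(1) + (-1)·(-1) + (1)·(1) + (1)·(-1) + (1)·(-1) + (1)·(-1) + (-1)·(1) = 1 + 1 + 1 + 1 + -1 + -1 + -1 + -1 = 0.
So rows 1 and 5 are orthogonal; the diagonal entry equals n = 8.

(0,0) entry = 8; (1,5) entry = 0.


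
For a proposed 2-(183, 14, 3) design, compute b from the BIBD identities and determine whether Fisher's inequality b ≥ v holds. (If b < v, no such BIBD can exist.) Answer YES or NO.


r = λ(v − 1)/(k − 1) = 3·182/13 = 42.
b = vr/k = 183·42/14 = 549.
Fisher's inequality: b ≥ v ⇔ 549 ≥ 183? YES.

YES


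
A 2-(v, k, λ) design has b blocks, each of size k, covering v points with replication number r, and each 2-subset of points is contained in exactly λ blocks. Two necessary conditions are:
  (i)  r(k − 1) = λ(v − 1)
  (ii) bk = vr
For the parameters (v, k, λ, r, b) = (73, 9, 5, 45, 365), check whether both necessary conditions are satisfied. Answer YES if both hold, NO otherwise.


Condition (i): r(k − 1) = 45·8 = 360; λ(v − 1) = 5·72 = 360. Match? YES.
Condition (ii): bk = 365·9 = 3285; vr = 73·45 = 3285. Match? YES.
Both conditions hold? YES.

YES


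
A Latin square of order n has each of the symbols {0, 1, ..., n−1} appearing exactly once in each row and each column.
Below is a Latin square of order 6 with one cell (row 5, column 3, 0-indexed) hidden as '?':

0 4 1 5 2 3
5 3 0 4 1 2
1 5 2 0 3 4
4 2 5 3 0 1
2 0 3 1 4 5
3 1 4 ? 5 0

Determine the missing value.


Row 5 contains symbols [0, 1, 3, 4, 5] — missing [2].
Column 3 contains symbols [0, 1, 3, 4, 5] — missing [2].
The missing symbol must appear in both missing sets; intersection = [2].
Therefore the hidden value is 2.

Missing value = 2.


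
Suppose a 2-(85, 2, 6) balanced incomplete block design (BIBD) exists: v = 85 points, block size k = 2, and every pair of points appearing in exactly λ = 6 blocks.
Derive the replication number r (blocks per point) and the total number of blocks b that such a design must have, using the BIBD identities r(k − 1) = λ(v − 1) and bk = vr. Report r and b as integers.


Any 2-(v, k, λ) BIBD satisfies two necessary conditions:
  (i)  Each point sits in r blocks, and counting incidences through any fixed point gives r(k − 1) = λ(v − 1), so r = λ(v − 1)/(k − 1).
  (ii) Total incidences bk = vr, so b = vr/k.
Step 1: r = λ(v − 1)/(k − 1) = 6·(85 − 1)/(2 − 1) = 6·84/1 = 504/1 = 504.
Step 2: b = vr/k = 85·504/2 = 42840/2 = 21420.
Check integrality: r = 504 ∈ Z ✓, b = 21420 ∈ Z ✓.
(These identities are necessary conditions: they determine r and b for any design with these parameters, but do not by themselves prove that one exists.)

r = 504, b = 21420.


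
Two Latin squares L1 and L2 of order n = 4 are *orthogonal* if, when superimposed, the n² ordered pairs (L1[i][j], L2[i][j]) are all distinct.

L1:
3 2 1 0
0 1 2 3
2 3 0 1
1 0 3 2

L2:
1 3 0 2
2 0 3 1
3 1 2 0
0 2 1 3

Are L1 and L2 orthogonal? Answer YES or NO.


Form the n² = 16 superimposed pairs (L1[i][j], L2[i][j]), row by row (rows and columns indexed from 0):
row 0: (3,1) (2,3) (1,0) (0,2)
row 1: (0,2) (1,0) (2,3) (3,1)
row 2: (2,3) (3,1) (0,2) (1,0)
row 3: (1,0) (0,2) (3,1) (2,3)
Orthogonality requires all 16 pairs distinct.
But the pair (0,2) repeats: cell (0,3) has L1 = 0, L2 = 2, and cell (1,0) has L1 = 0, L2 = 2.
A repeated pair means some other pair never occurs (only 4 distinct pairs out of 16), so the squares are not orthogonal.
Conclusion: NO.

NO


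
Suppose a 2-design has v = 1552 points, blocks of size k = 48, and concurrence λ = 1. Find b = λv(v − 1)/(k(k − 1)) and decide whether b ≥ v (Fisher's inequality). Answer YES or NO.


r = λ(v − 1)/(k − 1) = 1·1551/47 = 33.
b = vr/k = 1552·33/48 = 1067.
Fisher's inequality: b ≥ v ⇔ 1067 ≥ 1552? NO.

NO


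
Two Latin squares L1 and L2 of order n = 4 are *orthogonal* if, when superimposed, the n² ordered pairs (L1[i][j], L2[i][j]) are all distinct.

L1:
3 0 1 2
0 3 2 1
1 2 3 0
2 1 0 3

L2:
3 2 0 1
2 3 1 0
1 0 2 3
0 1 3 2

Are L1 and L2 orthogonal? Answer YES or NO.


Form the n² = 16 superimposed pairs (L1[i][j], L2[i][j]), row by row (rows and columns indexed from 0):
row 0: (3,3) (0,2) (1,0) (2,1)
row 1: (0,2) (3,3) (2,1) (1,0)
row 2: (1,1) (2,0) (3,2) (0,3)
row 3: (2,0) (1,1) (0,3) (3,2)
Orthogonality requires all 16 pairs distinct.
But the pair (0,2) repeats: cell (0,1) has L1 = 0, L2 = 2, and cell (1,0) has L1 = 0, L2 = 2.
A repeated pair means some other pair never occurs (only 8 distinct pairs out of 16), so the squares are not orthogonal.
Conclusion: NO.

NO


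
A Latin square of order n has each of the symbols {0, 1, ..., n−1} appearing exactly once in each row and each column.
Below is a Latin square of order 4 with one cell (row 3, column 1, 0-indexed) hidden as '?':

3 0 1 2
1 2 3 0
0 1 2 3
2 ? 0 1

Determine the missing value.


Row 3 contains symbols [0, 1, 2] — missing [3].
Column 1 contains symbols [0, 1, 2] — missing [3].
The missing symbol must appear in both missing sets; intersection = [3].
Therefore the hidden value is 3.

Missing value = 3.


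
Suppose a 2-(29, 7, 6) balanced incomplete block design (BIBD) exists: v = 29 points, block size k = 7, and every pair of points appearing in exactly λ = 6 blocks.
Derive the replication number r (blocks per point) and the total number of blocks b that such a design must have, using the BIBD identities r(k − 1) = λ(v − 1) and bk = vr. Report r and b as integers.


Any 2-(v, k, λ) BIBD satisfies two necessary conditions:
  (i)  Each point sits in r blocks, and counting incidences through any fixed point gives r(k − 1) = λ(v − 1), so r = λ(v − 1)/(k − 1).
  (ii) Total incidences bk = vr, so b = vr/k.
Step 1: r = λ(v − 1)/(k − 1) = 6·(29 − 1)/(7 − 1) = 6·28/6 = 168/6 = 28.
Step 2: b = vr/k = 29·28/7 = 812/7 = 116.
Check integrality: r = 28 ∈ Z ✓, b = 116 ∈ Z ✓.
(These identities are necessary conditions: they determine r and b for any design with these parameters, but do not by themselves prove that one exists.)

r = 28, b = 116.


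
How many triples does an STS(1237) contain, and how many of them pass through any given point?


An STS(v) is a 2-(v, 3, 1) BIBD: block size k = 3, λ = 1.
Replication: r(k − 1) = λ(v − 1) ⇒ r·2 = 1237 − 1 = 1236 ⇒ r = 618.
Block count: b = v(v − 1)/6 = 1237·1236/6 = 1528932/6 = 254822.
(Check via bk = vr: 254822·3 = 764466 = 1237·618 = 764466 ✓.)

r = 618, b = 254822.


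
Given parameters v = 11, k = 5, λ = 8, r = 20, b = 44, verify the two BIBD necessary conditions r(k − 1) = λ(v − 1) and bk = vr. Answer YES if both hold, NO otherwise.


Condition (i): r(k − 1) = 20·4 = 80; λ(v − 1) = 8·10 = 80. Match? YES.
Condition (ii): bk = 44·5 = 220; vr = 11·20 = 220. Match? YES.
Both conditions hold? YES.

YES


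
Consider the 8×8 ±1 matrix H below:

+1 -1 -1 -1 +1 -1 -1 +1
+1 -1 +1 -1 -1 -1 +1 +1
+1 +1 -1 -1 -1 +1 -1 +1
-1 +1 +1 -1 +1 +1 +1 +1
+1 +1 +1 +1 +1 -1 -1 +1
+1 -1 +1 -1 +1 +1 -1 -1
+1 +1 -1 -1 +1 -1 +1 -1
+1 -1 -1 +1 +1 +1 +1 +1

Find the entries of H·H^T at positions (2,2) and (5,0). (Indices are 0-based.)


Row 0 of H: [1, -1, -1, -1, 1, -1, -1, 1].
Row 2 of H: [1, 1, -1, -1, -1, 1, -1, 1].
Row 5 of H: [1, -1, 1, -1, 1, 1, -1, -1].
(H·H^T)[2][2] = Σ_j H[2][j]·H[2][j] = (1)² + (1)² + (-1)² + (-1)² + (-1)² + (1)² + (-1)² + (1)² = 1 + 1 + 1 + 1 + 1 + 1 + 1 + 1 = 8.
(H·H^T)[5][0] = Σ_j H[5][j]·H[0][j] = (1)·(1) + (-1)·(-1) + (1)·(-1) + (-1)·(-1) + (1)·(1) + (1)·(-1) + (-1)·(-1) + (-1)·(1) = 1 + 1 + -1 + 1 + 1 + -1 + 1 + -1 = 2.
Rows 5 and 0 are not orthogonal (dot product = 2 ≠ 0), so H is not a Hadamard matrix.

(2,2) entry = 8; (5,0) entry = 2.


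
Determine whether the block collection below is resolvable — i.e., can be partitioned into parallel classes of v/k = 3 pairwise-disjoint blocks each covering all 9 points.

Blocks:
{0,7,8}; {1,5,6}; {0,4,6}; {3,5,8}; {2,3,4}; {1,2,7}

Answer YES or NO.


v = 9, block size k = 3, number of blocks = 6.
For resolvability, blocks must partition into parallel classes of size v/k = 3.
Total blocks must therefore be a multiple of 3: 6 = 3·2 + 0 ⇒ divisible ✓.
Greedy packing gives 2 candidate class(es). Each should be a full parallel class (size 3, covers all 9 points).
  Class 1 (3 blocks): {0,7,8}; {1,5,6}; {2,3,4}. Points covered: [0, 1, 2, 3, 4, 5, 6, 7, 8].
  Class 2 (3 blocks): {0,4,6}; {3,5,8}; {1,2,7}. Points covered: [0, 1, 2, 3, 4, 5, 6, 7, 8].
All classes full (size 3)? YES. All classes cover every point? YES.
Resolvable? YES.

YES


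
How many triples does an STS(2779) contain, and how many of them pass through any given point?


An STS(v) is a 2-(v, 3, 1) BIBD: block size k = 3, λ = 1.
Replication: r(k − 1) = λ(v − 1) ⇒ r·2 = 2779 − 1 = 2778 ⇒ r = 1389.
Block count: b = v(v − 1)/6 = 2779·2778/6 = 7720062/6 = 1286677.
(Check via bk = vr: 1286677·3 = 3860031 = 2779·1389 = 3860031 ✓.)

r = 1389, b = 1286677.


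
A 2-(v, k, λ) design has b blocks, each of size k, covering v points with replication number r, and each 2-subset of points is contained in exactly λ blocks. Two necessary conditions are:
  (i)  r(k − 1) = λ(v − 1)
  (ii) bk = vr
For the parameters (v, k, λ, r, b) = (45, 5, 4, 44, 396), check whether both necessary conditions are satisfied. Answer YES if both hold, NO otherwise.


Condition (i): r(k − 1) = 44·4 = 176; λ(v − 1) = 4·44 = 176. Match? YES.
Condition (ii): bk = 396·5 = 1980; vr = 45·44 = 1980. Match? YES.
Both conditions hold? YES.

YES


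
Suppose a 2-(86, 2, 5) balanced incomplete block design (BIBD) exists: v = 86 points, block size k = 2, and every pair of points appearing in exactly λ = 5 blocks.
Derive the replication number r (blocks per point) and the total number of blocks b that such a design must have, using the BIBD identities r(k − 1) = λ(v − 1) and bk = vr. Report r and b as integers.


Any 2-(v, k, λ) BIBD satisfies two necessary conditions:
  (i)  Each point sits in r blocks, and counting incidences through any fixed point gives r(k − 1) = λ(v − 1), so r = λ(v − 1)/(k − 1).
  (ii) Total incidences bk = vr, so b = vr/k.
Step 1: r = λ(v − 1)/(k − 1) = 5·(86 − 1)/(2 − 1) = 5·85/1 = 425/1 = 425.
Step 2: b = vr/k = 86·425/2 = 36550/2 = 18275.
Check integrality: r = 425 ∈ Z ✓, b = 18275 ∈ Z ✓.
(These identities are necessary conditions: they determine r and b for any design with these parameters, but do not by themselves prove that one exists.)

r = 425, b = 18275.


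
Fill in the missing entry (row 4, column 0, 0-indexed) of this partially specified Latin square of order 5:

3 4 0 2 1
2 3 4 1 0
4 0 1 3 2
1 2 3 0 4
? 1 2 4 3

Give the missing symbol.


Row 4 contains symbols [1, 2, 3, 4] — missing [0].
Column 0 contains symbols [1, 2, 3, 4] — missing [0].
The missing symbol must appear in both missing sets; intersection = [0].
Therefore the hidden value is 0.

Missing value = 0.


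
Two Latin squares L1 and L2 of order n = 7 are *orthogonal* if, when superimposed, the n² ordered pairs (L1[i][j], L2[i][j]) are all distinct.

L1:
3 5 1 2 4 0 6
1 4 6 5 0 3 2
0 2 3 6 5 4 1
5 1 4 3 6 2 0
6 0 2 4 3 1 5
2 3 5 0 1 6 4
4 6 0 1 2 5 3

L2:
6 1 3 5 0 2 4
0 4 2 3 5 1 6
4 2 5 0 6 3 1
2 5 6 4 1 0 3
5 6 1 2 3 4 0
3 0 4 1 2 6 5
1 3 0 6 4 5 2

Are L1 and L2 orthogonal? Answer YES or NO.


Form the n² = 49 superimposed pairs (L1[i][j], L2[i][j]), row by row (rows and columns indexed from 0):
row 0: (3,6) (5,1) (1,3) (2,5) (4,0) (0,2) (6,4)
row 1: (1,0) (4,4) (6,2) (5,3) (0,5) (3,1) (2,6)
row 2: (0,4) (2,2) (3,5) (6,0) (5,6) (4,3) (1,1)
row 3: (5,2) (1,5) (4,6) (3,4) (6,1) (2,0) (0,3)
row 4: (6,5) (0,6) (2,1) (4,2) (3,3) (1,4) (5,0)
row 5: (2,3) (3,0) (5,4) (0,1) (1,2) (6,6) (4,5)
row 6: (4,1) (6,3) (0,0) (1,6) (2,4) (5,5) (3,2)
Orthogonality requires all 49 pairs distinct.
Check by first coordinate: for each symbol s of L1, list the L2 entries in the n cells where L1 = s; they must all differ.
  L1 = 0: L2 entries (in reading order) 2, 5, 4, 3, 6, 1, 0 — all 7 distinct ✓
  L1 = 1: L2 entries (in reading order) 3, 0, 1, 5, 4, 2, 6 — all 7 distinct ✓
  L1 = 2: L2 entries (in reading order) 5, 6, 2, 0, 1, 3, 4 — all 7 distinct ✓
  L1 = 3: L2 entries (in reading order) 6, 1, 5, 4, 3, 0, 2 — all 7 distinct ✓
  L1 = 4: L2 entries (in reading order) 0, 4, 3, 6, 2, 5, 1 — all 7 distinct ✓
  L1 = 5: L2 entries (in reading order) 1, 3, 6, 2, 0, 4, 5 — all 7 distinct ✓
  L1 = 6: L2 entries (in reading order) 4, 2, 0, 1, 5, 6, 3 — all 7 distinct ✓
Every symbol of L1 meets every symbol of L2 exactly once, so all 49 pairs are distinct (49 of 49).
Conclusion: YES.

YES


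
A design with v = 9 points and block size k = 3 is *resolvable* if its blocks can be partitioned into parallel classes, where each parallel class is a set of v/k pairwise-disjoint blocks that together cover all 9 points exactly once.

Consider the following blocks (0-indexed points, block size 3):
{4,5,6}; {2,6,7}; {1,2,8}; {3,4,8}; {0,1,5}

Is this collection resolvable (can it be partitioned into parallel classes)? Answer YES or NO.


v = 9, block size k = 3, number of blocks = 5.
For resolvability, blocks must partition into parallel classes of size v/k = 3.
Total blocks must therefore be a multiple of 3: 5 = 3·1 + 2 ⇒ not divisible ✗.
Resolvable? NO.

NO


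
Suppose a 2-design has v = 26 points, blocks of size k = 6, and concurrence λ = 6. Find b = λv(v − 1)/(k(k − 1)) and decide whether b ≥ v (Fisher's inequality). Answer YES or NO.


r = λ(v − 1)/(k − 1) = 6·25/5 = 30.
b = vr/k = 26·30/6 = 130.
Fisher's inequality: b ≥ v ⇔ 130 ≥ 26? YES.

YES


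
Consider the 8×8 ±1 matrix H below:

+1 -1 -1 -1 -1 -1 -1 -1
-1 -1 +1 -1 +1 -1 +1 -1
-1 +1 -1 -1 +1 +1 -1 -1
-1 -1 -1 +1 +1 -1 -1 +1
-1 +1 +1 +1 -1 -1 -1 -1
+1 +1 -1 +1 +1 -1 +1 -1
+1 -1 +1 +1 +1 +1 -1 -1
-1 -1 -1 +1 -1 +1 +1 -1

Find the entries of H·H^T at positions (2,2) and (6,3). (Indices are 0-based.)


Row 2 of H: [-1, 1, -1, -1, 1, 1, -1, -1].
Row 3 of H: [-1, -1, -1, 1, 1, -1, -1, 1].
Row 6 of H: [1, -1, 1, 1, 1, 1, -1, -1].
(H·H^T)[2][2] = Σ_j H[2][j]·H[2][j] = (-1)² + (1)² + (-1)² + (-1)² + (1)² + (1)² + (-1)² + (-1)² = 1 + 1 + 1 + 1 + 1 + 1 + 1 + 1 = 8.
(H·H^T)[6][3] = Σ_j H[6][j]·H[3][j] = (1)·(-1) + (-1)·(-1) + (1)·(-1) + (1)·(1) + (1)·(1) + (1)·(-1) + (-1)·(-1) + (-1)·(1) = -1 + 1 + -1 + 1 + 1 + -1 + 1 + -1 = 0.
So rows 6 and 3 are orthogonal; the diagonal entry equals n = 8.

(2,2) entry = 8; (6,3) entry = 0.


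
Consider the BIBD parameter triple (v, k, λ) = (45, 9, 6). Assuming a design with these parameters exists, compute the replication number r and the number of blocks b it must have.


Any 2-(v, k, λ) BIBD satisfies two necessary conditions:
  (i)  Each point sits in r blocks, and counting incidences through any fixed point gives r(k − 1) = λ(v − 1), so r = λ(v − 1)/(k − 1).
  (ii) Total incidences bk = vr, so b = vr/k.
Step 1: r = λ(v − 1)/(k − 1) = 6·(45 − 1)/(9 − 1) = 6·44/8 = 264/8 = 33.
Step 2: b = vr/k = 45·33/9 = 1485/9 = 165.
Check integrality: r = 33 ∈ Z ✓, b = 165 ∈ Z ✓.
(These identities are necessary conditions: they determine r and b for any design with these parameters, but do not by themselves prove that one exists.)

r = 33, b = 165.


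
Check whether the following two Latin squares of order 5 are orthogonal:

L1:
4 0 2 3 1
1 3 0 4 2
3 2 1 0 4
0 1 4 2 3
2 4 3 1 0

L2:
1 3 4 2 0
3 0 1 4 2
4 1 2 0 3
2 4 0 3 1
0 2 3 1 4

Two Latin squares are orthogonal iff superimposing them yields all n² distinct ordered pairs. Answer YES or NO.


Form the n² = 25 superimposed pairs (L1[i][j], L2[i][j]), row by row (rows and columns indexed from 0):
row 0: (4,1) (0,3) (2,4) (3,2) (1,0)
row 1: (1,3) (3,0) (0,1) (4,4) (2,2)
row 2: (3,4) (2,1) (1,2) (0,0) (4,3)
row 3: (0,2) (1,4) (4,0) (2,3) (3,1)
row 4: (2,0) (4,2) (3,3) (1,1) (0,4)
Orthogonality requires all 25 pairs distinct.
Check by first coordinate: for each symbol s of L1, list the L2 entries in the n cells where L1 = s; they must all differ.
  L1 = 0: L2 entries (in reading order) 3, 1, 0, 2, 4 — all 5 distinct ✓
  L1 = 1: L2 entries (in reading order) 0, 3, 2, 4, 1 — all 5 distinct ✓
  L1 = 2: L2 entries (in reading order) 4, 2, 1, 3, 0 — all 5 distinct ✓
  L1 = 3: L2 entries (in reading order) 2, 0, 4, 1, 3 — all 5 distinct ✓
  L1 = 4: L2 entries (in reading order) 1, 4, 3, 0, 2 — all 5 distinct ✓
Every symbol of L1 meets every symbol of L2 exactly once, so all 25 pairs are distinct (25 of 25).
Conclusion: YES.

YES


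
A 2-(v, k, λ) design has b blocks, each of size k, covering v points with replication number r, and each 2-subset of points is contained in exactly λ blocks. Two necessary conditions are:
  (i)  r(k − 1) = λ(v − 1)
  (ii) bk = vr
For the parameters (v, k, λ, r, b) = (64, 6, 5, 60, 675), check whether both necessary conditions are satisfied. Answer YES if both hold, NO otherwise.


Condition (i): r(k − 1) = 60·5 = 300; λ(v − 1) = 5·63 = 315. Match? NO.
Condition (ii): bk = 675·6 = 4050; vr = 64·60 = 3840. Match? NO.
Both conditions hold? NO.

NO


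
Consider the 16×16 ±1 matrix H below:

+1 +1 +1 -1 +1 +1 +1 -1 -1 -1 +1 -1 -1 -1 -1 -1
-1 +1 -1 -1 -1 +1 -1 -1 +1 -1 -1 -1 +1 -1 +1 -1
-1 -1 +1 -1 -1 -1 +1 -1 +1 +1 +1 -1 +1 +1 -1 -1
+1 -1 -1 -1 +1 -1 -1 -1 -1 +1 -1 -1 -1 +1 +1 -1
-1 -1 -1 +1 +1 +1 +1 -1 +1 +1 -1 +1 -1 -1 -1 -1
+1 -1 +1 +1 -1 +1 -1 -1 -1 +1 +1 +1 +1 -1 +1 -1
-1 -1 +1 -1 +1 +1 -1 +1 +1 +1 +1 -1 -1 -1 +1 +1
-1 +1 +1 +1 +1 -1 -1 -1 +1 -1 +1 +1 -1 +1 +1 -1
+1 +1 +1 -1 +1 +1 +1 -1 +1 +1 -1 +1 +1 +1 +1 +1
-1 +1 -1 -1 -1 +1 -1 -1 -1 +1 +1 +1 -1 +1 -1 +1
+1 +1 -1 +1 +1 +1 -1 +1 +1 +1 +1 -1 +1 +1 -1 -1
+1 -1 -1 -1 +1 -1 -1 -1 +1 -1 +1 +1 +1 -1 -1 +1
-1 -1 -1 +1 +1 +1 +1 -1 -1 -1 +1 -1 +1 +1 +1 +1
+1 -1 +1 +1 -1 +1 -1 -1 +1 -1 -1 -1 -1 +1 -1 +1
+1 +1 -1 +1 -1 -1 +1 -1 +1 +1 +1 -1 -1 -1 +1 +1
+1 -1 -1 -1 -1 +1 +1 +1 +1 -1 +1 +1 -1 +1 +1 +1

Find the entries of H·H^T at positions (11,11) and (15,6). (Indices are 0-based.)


Row 6 of H: [-1, -1, 1, -1, 1, 1, -1, 1, 1, 1, 1, -1, -1, -1, 1, 1].
Row 11 of H: [1, -1, -1, -1, 1, -1, -1, -1, 1, -1, 1, 1, 1, -1, -1, 1].
Row 15 of H: [1, -1, -1, -1, -1, 1, 1, 1, 1, -1, 1, 1, -1, 1, 1, 1].
(H·H^T)[11][11] = Σ_j H[11][j]·H[11][j] = (1)² + (-1)² + (-1)² + (-1)² + (1)² + (-1)² + (-1)² + (-1)² + (1)² + (-1)² + (1)² + (1)² + (1)² + (-1)² + (-1)² + (1)² = 1 + 1 + 1 + 1 + 1 + 1 + 1 + 1 + 1 + 1 + 1 + 1 + 1 + 1 + 1 + 1 = 16.
(H·H^T)[15][6] = Σ_j H[15][j]·H[6][j] = (1)·(-1) + (-1)·(-1) + (-1)·(1) + (-1)·(-1) + (-1)·(1) + (1)·(1) + (1)·(-1) + (1)·(1) + (1)·(1) + (-1)·(1) + (1)·(1) + (1)·(-1) + (-1)·(-1) + (1)·(-1) + (1)·(1) + (1)·(1) = -1 + 1 + -1 + 1 + -1 + 1 + -1 + 1 + 1 + -1 + 1 + -1 + 1 + -1 + 1 + 1 = 2.
Rows 15 and 6 are not orthogonal (dot product = 2 ≠ 0), so H is not a Hadamard matrix.

(11,11) entry = 16; (15,6) entry = 2.


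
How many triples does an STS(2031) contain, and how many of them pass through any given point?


An STS(v) is a 2-(v, 3, 1) BIBD: block size k = 3, λ = 1.
Replication: r(k − 1) = λ(v − 1) ⇒ r·2 = 2031 − 1 = 2030 ⇒ r = 1015.
Block count: b = v(v − 1)/6 = 2031·2030/6 = 4122930/6 = 687155.

r = 1015, b = 687155.


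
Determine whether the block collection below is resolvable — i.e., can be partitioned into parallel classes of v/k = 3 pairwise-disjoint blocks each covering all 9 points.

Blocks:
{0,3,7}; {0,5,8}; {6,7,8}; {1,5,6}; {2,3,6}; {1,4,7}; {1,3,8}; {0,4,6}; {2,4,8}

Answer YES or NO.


v = 9, block size k = 3, number of blocks = 9.
For resolvability, blocks must partition into parallel classes of size v/k = 3.
Total blocks must therefore be a multiple of 3: 9 = 3·3 + 0 ⇒ divisible ✓.
Consider block {6,7,8}. It intersects every other block in the collection, so no parallel class of size 3 can contain it.
Since every block must belong to some parallel class in a resolution, the collection cannot be partitioned into parallel classes.
Resolvable? NO.

NO


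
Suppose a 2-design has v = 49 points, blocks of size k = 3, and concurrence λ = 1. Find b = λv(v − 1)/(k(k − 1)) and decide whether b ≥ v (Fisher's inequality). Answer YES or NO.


r = λ(v − 1)/(k − 1) = 1·48/2 = 24.
b = vr/k = 49·24/3 = 392.
Fisher's inequality: b ≥ v ⇔ 392 ≥ 49? YES.

YES


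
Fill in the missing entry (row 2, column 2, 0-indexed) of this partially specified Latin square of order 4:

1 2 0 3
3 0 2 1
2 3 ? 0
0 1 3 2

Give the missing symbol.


Row 2 contains symbols [0, 2, 3] — missing [1].
Column 2 contains symbols [0, 2, 3] — missing [1].
The missing symbol must appear in both missing sets; intersection = [1].
Therefore the hidden value is 1.

Missing value = 1.


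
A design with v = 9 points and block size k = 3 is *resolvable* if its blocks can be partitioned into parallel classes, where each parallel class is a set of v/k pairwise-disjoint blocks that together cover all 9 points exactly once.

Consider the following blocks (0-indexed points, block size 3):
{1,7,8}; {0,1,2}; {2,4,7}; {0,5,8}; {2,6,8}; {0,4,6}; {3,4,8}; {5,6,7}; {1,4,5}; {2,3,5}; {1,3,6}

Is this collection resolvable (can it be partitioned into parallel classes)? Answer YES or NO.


v = 9, block size k = 3, number of blocks = 11.
For resolvability, blocks must partition into parallel classes of size v/k = 3.
Total blocks must therefore be a multiple of 3: 11 = 3·3 + 2 ⇒ not divisible ✗.
Resolvable? NO.

NO


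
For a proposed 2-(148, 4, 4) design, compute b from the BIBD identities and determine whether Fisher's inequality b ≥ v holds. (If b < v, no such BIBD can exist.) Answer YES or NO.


r = λ(v − 1)/(k − 1) = 4·147/3 = 196.
b = vr/k = 148·196/4 = 7252.
Fisher's inequality: b ≥ v ⇔ 7252 ≥ 148? YES.

YES


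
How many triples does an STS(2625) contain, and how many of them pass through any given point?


An STS(v) is a 2-(v, 3, 1) BIBD: block size k = 3, λ = 1.
Replication: r(k − 1) = λ(v − 1) ⇒ r·2 = 2625 − 1 = 2624 ⇒ r = 1312.
Block count: b = v(v − 1)/6 = 2625·2624/6 = 6888000/6 = 1148000.
(Check via bk = vr: 1148000·3 = 3444000 = 2625·1312 = 3444000 ✓.)

r = 1312, b = 1148000.


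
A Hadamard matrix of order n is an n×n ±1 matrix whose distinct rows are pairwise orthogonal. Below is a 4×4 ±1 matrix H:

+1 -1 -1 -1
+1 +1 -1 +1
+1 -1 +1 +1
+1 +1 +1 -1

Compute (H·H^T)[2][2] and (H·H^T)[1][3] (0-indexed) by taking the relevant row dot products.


Row 1 of H: [1, 1, -1, 1].
Row 2 of H: [1, -1, 1, 1].
Row 3 of H: [1, 1, 1, -1].
(H·H^T)[2][2] = Σ_j H[2][j]·H[2][j] = (1)² + (-1)² + (1)² + (1)² = 1 + 1 + 1 + 1 = 4.
(H·H^T)[1][3] = Σ_j H[1][j]·H[3][j] = (1)·(1) + (1)·(1) + (-1)·(1) + (1)·(-1) = 1 + 1 + -1 + -1 = 0.
So rows 1 and 3 are orthogonal; the diagonal entry equals n = 4.

(2,2) entry = 4; (1,3) entry = 0.


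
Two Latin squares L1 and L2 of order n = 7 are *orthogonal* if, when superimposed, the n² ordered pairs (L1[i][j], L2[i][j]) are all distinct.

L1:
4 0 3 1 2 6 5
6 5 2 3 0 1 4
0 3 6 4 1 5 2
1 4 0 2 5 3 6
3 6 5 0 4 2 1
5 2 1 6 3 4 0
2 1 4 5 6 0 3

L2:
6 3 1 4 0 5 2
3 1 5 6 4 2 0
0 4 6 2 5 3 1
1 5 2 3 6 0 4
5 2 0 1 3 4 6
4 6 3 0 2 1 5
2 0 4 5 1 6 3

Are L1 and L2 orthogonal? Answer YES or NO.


Form the n² = 49 superimposed pairs (L1[i][j], L2[i][j]), row by row (rows and columns indexed from 0):
row 0: (4,6) (0,3) (3,1) (1,4) (2,0) (6,5) (5,2)
row 1: (6,3) (5,1) (2,5) (3,6) (0,4) (1,2) (4,0)
row 2: (0,0) (3,4) (6,6) (4,2) (1,5) (5,3) (2,1)
row 3: (1,1) (4,5) (0,2) (2,3) (5,6) (3,0) (6,4)
row 4: (3,5) (6,2) (5,0) (0,1) (4,3) (2,4) (1,6)
row 5: (5,4) (2,6) (1,3) (6,0) (3,2) (4,1) (0,5)
row 6: (2,2) (1,0) (4,4) (5,5) (6,1) (0,6) (3,3)
Orthogonality requires all 49 pairs distinct.
Check by first coordinate: for each symbol s of L1, list the L2 entries in the n cells where L1 = s; they must all differ.
  L1 = 0: L2 entries (in reading order) 3, 4, 0, 2, 1, 5, 6 — all 7 distinct ✓
  L1 = 1: L2 entries (in reading order) 4, 2, 5, 1, 6, 3, 0 — all 7 distinct ✓
  L1 = 2: L2 entries (in reading order) 0, 5, 1, 3, 4, 6, 2 — all 7 distinct ✓
  L1 = 3: L2 entries (in reading order) 1, 6, 4, 0, 5, 2, 3 — all 7 distinct ✓
  L1 = 4: L2 entries (in reading order) 6, 0, 2, 5, 3, 1, 4 — all 7 distinct ✓
  L1 = 5: L2 entries (in reading order) 2, 1, 3, 6, 0, 4, 5 — all 7 distinct ✓
  L1 = 6: L2 entries (in reading order) 5, 3, 6, 4, 2, 0, 1 — all 7 distinct ✓
Every symbol of L1 meets every symbol of L2 exactly once, so all 49 pairs are distinct (49 of 49).
Conclusion: YES.

YES


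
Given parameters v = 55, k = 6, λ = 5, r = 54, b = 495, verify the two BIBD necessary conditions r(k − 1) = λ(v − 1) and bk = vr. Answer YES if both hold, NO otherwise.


Condition (i): r(k − 1) = 54·5 = 270; λ(v − 1) = 5·54 = 270. Match? YES.
Condition (ii): bk = 495·6 = 2970; vr = 55·54 = 2970. Match? YES.
Both conditions hold? YES.

YES


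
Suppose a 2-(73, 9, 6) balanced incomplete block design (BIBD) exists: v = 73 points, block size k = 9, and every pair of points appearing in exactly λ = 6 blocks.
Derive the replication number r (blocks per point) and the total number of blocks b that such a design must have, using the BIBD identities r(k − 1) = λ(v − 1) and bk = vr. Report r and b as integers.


Any 2-(v, k, λ) BIBD satisfies two necessary conditions:
  (i)  Each point sits in r blocks, and counting incidences through any fixed point gives r(k − 1) = λ(v − 1), so r = λ(v − 1)/(k − 1).
  (ii) Total incidences bk = vr, so b = vr/k.
Step 1: r = λ(v − 1)/(k − 1) = 6·(73 − 1)/(9 − 1) = 6·72/8 = 432/8 = 54.
Step 2: b = vr/k = 73·54/9 = 3942/9 = 438.
Check integrality: r = 54 ∈ Z ✓, b = 438 ∈ Z ✓.
(These identities are necessary conditions: they determine r and b for any design with these parameters, but do not by themselves prove that one exists.)

r = 54, b = 438.


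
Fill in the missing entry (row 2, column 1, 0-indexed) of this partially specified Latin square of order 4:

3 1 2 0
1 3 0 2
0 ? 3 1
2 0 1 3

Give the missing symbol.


Row 2 contains symbols [0, 1, 3] — missing [2].
Column 1 contains symbols [0, 1, 3] — missing [2].
The missing symbol must appear in both missing sets; intersection = [2].
Therefore the hidden value is 2.

Missing value = 2.


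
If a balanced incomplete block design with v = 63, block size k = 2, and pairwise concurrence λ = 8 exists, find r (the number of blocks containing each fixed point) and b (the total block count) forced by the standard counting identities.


Any 2-(v, k, λ) BIBD satisfies two necessary conditions:
  (i)  Each point sits in r blocks, and counting incidences through any fixed point gives r(k − 1) = λ(v − 1), so r = λ(v − 1)/(k − 1).
  (ii) Total incidences bk = vr, so b = vr/k.
Step 1: r = λ(v − 1)/(k − 1) = 8·(63 − 1)/(2 − 1) = 8·62/1 = 496/1 = 496.
Step 2: b = vr/k = 63·496/2 = 31248/2 = 15624.
Check integrality: r = 496 ∈ Z ✓, b = 15624 ∈ Z ✓.
(These identities are necessary conditions: they determine r and b for any design with these parameters, but do not by themselves prove that one exists.)

r = 496, b = 15624.


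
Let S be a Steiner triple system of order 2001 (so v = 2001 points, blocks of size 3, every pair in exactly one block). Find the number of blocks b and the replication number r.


An STS(v) is a 2-(v, 3, 1) BIBD: block size k = 3, λ = 1.
Replication: r(k − 1) = λ(v − 1) ⇒ r·2 = 2001 − 1 = 2000 ⇒ r = 1000.
Block count: b = v(v − 1)/6 = 2001·2000/6 = 4002000/6 = 667000.

r = 1000, b = 667000.


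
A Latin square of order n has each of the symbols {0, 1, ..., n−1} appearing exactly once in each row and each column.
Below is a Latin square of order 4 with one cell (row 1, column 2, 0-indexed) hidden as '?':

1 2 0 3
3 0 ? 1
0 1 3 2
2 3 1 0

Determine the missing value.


Row 1 contains symbols [0, 1, 3] — missing [2].
Column 2 contains symbols [0, 1, 3] — missing [2].
The missing symbol must appear in both missing sets; intersection = [2].
Therefore the hidden value is 2.

Missing value = 2.


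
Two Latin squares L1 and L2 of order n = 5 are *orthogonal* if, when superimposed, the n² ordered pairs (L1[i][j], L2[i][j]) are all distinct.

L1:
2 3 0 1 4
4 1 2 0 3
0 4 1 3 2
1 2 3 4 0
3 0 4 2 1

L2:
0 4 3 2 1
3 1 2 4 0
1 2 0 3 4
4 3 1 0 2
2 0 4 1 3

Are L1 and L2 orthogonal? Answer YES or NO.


Form the n² = 25 superimposed pairs (L1[i][j], L2[i][j]), row by row (rows and columns indexed from 0):
row 0: (2,0) (3,4) (0,3) (1,2) (4,1)
row 1: (4,3) (1,1) (2,2) (0,4) (3,0)
row 2: (0,1) (4,2) (1,0) (3,3) (2,4)
row 3: (1,4) (2,3) (3,1) (4,0) (0,2)
row 4: (3,2) (0,0) (4,4) (2,1) (1,3)
Orthogonality requires all 25 pairs distinct.
Check by first coordinate: for each symbol s of L1, list the L2 entries in the n cells where L1 = s; they must all differ.
  L1 = 0: L2 entries (in reading order) 3, 4, 1, 2, 0 — all 5 distinct ✓
  L1 = 1: L2 entries (in reading order) 2, 1, 0, 4, 3 — all 5 distinct ✓
  L1 = 2: L2 entries (in reading order) 0, 2, 4, 3, 1 — all 5 distinct ✓
  L1 = 3: L2 entries (in reading order) 4, 0, 3, 1, 2 — all 5 distinct ✓
  L1 = 4: L2 entries (in reading order) 1, 3, 2, 0, 4 — all 5 distinct ✓
Every symbol of L1 meets every symbol of L2 exactly once, so all 25 pairs are distinct (25 of 25).
Conclusion: YES.

YES


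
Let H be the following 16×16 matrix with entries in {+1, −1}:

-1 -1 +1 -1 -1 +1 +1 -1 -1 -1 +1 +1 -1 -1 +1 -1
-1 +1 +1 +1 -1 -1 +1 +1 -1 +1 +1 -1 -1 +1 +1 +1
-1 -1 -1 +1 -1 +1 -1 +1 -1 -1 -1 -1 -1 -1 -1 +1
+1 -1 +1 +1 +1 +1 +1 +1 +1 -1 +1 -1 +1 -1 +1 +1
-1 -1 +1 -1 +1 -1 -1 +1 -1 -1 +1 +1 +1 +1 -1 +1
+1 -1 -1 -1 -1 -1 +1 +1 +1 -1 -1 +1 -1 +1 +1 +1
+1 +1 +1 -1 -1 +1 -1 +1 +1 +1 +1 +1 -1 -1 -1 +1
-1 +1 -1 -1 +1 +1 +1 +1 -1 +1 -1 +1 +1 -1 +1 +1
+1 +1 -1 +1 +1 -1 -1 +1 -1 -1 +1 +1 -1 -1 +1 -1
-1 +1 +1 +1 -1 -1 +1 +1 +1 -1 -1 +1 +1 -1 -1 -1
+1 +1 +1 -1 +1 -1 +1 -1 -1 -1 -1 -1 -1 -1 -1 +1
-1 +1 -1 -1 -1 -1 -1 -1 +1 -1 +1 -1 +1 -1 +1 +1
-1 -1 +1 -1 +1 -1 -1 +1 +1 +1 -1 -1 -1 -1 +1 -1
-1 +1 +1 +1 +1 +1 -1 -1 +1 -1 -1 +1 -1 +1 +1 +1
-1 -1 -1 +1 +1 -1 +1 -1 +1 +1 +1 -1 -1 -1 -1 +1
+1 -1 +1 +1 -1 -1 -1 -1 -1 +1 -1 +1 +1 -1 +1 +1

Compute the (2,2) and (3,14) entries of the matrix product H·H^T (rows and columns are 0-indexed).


Row 2 of H: [-1, -1, -1, 1, -1, 1, -1, 1, -1, -1, -1, -1, -1, -1, -1, 1].
Row 3 of H: [1, -1, 1, 1, 1, 1, 1, 1, 1, -1, 1, -1, 1, -1, 1, 1].
Row 14 of H: [-1, -1, -1, 1, 1, -1, 1, -1, 1, 1, 1, -1, -1, -1, -1, 1].
(H·H^T)[2][2] = Σ_j H[2][j]·H[2][j] = (-1)² + (-1)² + (-1)² + (1)² + (-1)² + (1)² + (-1)² + (1)² + (-1)² + (-1)² + (-1)² + (-1)² + (-1)² + (-1)² + (-1)² + (1)² = 1 + 1 + 1 + 1 + 1 + 1 + 1 + 1 + 1 + 1 + 1 + 1 + 1 + 1 + 1 + 1 = 16.
(H·H^T)[3][14] = Σ_j H[3][j]·H[14][j] = (1)·(-1) + (-1)·(-1) + (1)·(-1) + (1)·(1) + (1)·(1) + (1)·(-1) + (1)·(1) + (1)·(-1) + (1)·(1) + (-1)·(1) + (1)·(1) + (-1)·(-1) + (1)·(-1) + (-1)·(-1) + (1)·(-1) + (1)·(1) = -1 + 1 + -1 + 1 + 1 + -1 + 1 + -1 + 1 + -1 + 1 + 1 + -1 + 1 + -1 + 1 = 2.
Rows 3 and 14 are not orthogonal (dot product = 2 ≠ 0), so H is not a Hadamard matrix.

(2,2) entry = 16; (3,14) entry = 2.
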